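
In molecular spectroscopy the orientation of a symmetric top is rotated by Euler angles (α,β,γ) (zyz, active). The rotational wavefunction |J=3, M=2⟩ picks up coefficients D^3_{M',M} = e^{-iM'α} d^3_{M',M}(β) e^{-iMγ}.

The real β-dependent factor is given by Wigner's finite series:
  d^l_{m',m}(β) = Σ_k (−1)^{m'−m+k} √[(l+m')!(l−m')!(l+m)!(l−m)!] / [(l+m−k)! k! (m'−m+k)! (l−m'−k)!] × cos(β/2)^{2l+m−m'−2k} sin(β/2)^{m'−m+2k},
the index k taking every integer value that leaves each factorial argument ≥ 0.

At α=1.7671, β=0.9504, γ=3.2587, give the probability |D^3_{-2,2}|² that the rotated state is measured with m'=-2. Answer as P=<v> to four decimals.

First d^3_{-2,2}(β=0.9504), then the phase factors e^{-i(-2)α} and e^{-i(2)γ}:
c=cos(0.9504/2)=0.889201, s=sin(0.9504/2)=0.457516; N=√[1·120·120·1]=120.000000
Admissible k: 4..5 (factorial args all ≥0)
  k=4: (−1)^0·120.0000/(24)·0.8892^2·0.4575^4 = +0.173219
  k=5: (−1)^1·120.0000/(120)·0.8892^0·0.4575^6 = -0.009171
d^3_{-2,2}(0.9504) = +0.173219 -0.009171 = +0.164048
|D^3_{-2,2}|² = |d^3_{-2,2}(β)|² = (+0.164048)² = 0.026912 (the z-rotation phases have unit modulus)

P=0.0269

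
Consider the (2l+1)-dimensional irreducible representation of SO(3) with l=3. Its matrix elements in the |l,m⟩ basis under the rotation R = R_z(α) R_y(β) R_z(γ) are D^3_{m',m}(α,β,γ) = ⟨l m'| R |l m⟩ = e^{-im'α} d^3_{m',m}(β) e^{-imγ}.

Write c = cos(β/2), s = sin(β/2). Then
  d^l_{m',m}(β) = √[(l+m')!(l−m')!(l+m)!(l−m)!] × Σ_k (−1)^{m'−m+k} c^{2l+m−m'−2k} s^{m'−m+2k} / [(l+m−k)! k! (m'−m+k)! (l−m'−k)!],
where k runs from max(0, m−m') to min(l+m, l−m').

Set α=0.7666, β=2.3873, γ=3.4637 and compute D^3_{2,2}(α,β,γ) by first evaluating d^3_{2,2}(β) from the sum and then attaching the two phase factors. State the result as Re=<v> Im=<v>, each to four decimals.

D^3_{2,2}(0.7666,2.3873,3.4637) = e^{-i·2·0.7666}·d^3_{2,2}(2.3873)·e^{-i·2·3.4637}. Compute d first:
Half-angle: c=0.368269, s=0.929719. N=√(120·1·120·1)=120.000000
Admissible k: 0..1 (factorial args all ≥0)
  k=0: (−1)^0·120.0000/(120)·0.3683^6·0.9297^0 = +0.002495
  k=1: (−1)^1·120.0000/(24)·0.3683^4·0.9297^2 = -0.079494
d^3_{2,2}(2.3873) = +0.002495 -0.079494 = -0.076999
Attach z-rotation phases: D = e^{-i(2)(0.7666)}·(-0.076999)·e^{-i(2)(3.4637)} = +0.043897+0.063261i

Re=0.0439 Im=0.0633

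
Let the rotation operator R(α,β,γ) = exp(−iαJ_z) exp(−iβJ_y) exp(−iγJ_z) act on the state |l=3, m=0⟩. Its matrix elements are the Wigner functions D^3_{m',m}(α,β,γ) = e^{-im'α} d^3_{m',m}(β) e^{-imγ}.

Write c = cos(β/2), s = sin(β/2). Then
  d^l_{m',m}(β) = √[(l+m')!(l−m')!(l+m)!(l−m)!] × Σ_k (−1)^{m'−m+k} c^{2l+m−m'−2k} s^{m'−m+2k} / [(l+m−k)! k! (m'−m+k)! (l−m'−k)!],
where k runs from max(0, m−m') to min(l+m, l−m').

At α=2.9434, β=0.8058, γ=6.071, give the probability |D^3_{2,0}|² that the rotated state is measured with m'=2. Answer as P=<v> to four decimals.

First d^3_{2,0}(β=0.8058), then the phase factors e^{-i(2)α} and e^{-i(0)γ}:
Half-angle: c=0.919928, s=0.392088. N=√(120·1·6·6)=65.726707
k: max(0,(0)−(2))=0 … min(3+(0),3−(2))=1
  k=0: (−1)^2·65.7267/(12)·0.9199^4·0.3921^2 = +0.603035
  k=1: (−1)^3·65.7267/(12)·0.9199^2·0.3921^4 = -0.109547
d^3_{2,0}(0.8058) = +0.603035 -0.109547 = +0.493487
|D^3_{2,0}|² = |d^3_{2,0}(β)|² = (+0.493487)² = 0.243530 (the z-rotation phases have unit modulus)

P=0.2435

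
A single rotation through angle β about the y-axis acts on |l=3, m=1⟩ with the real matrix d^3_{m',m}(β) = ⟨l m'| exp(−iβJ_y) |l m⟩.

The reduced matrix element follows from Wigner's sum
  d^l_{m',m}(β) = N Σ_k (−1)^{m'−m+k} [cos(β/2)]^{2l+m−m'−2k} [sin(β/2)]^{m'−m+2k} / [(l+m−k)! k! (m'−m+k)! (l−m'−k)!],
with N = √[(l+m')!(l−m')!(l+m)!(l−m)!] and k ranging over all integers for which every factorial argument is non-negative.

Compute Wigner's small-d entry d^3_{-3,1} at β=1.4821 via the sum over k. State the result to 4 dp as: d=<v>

d=0.4378

d^3_{-3,1}(β=1.4821) via Wigner's sum:
With c≡cos(β/2)=0.737760 and s≡sin(β/2)=0.675063, N=[1·720·24·2]^{1/2}=185.903201
k∈{4} keeps every argument non-negative
  k=4: (−1)^0·185.9032/(48)·0.7378^2·0.6751^4 = +0.437777
d^3_{-3,1}(1.4821) = +0.437777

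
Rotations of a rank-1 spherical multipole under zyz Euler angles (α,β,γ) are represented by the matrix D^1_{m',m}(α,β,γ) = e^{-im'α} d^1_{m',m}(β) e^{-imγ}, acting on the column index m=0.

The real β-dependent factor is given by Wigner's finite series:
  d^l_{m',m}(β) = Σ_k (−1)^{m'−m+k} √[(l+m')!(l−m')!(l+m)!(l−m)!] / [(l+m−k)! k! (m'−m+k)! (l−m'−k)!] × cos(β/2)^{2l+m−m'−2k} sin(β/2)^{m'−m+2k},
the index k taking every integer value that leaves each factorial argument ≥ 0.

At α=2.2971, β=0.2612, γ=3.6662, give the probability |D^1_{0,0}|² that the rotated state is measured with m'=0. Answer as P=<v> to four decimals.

P=0.9333

Split into d^1_{0,0}(β=0.2612) × two z-phases.
c=cos(0.2612/2)=0.991484, s=sin(0.2612/2)=0.130229; N=√[1·1·1·1]=1.000000
k∈{0,1} keeps every argument non-negative
  k=0: (−1)^0·1.0000/(1)·0.9915^2·0.1302^0 = +0.983040
  k=1: (−1)^1·1.0000/(1)·0.9915^0·0.1302^2 = -0.016960
d^1_{0,0}(0.2612) = +0.983040 -0.016960 = +0.966081
|D^1_{0,0}|² = |d^1_{0,0}(β)|² = (+0.966081)² = 0.933312 (the z-rotation phases have unit modulus)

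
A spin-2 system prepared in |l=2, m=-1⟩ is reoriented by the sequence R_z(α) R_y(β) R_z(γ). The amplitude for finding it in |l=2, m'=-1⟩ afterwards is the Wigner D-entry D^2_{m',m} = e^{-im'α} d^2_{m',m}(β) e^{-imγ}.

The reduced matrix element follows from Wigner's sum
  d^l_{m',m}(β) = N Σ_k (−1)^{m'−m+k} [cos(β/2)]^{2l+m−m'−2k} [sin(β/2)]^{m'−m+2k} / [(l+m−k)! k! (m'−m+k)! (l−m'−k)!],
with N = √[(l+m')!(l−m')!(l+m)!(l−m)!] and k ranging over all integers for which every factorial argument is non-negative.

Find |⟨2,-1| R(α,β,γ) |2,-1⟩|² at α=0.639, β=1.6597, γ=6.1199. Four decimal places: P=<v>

D^2_{-1,-1}(0.639,1.6597,6.1199) = e^{-i·-1·0.639}·d^2_{-1,-1}(1.6597)·e^{-i·-1·6.1199}. Compute d first:
Half-angle: c=0.674986, s=0.737830. N=√(1·6·1·6)=6.000000
Admissible k: 0..1 (factorial args all ≥0)
  k=0: (−1)^0·6.0000/(6)·0.6750^4·0.7378^0 = +0.207577
  k=1: (−1)^1·6.0000/(2)·0.6750^2·0.7378^2 = -0.744088
d^2_{-1,-1}(1.6597) = +0.207577 -0.744088 = -0.536510
|D^2_{-1,-1}|² = |d^2_{-1,-1}(β)|² = (-0.536510)² = 0.287843 (the z-rotation phases have unit modulus)

P=0.2878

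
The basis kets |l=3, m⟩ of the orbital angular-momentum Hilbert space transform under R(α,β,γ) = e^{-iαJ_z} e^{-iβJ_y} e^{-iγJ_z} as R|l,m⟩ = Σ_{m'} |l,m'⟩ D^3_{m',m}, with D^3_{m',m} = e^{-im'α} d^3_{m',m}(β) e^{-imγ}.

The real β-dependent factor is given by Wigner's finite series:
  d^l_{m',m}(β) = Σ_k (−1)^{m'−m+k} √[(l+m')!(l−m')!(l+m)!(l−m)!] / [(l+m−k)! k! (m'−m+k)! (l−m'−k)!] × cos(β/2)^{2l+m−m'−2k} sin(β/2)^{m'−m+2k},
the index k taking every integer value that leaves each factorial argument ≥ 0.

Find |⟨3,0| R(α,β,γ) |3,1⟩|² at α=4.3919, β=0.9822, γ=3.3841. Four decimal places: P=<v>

P=0.0380

Split into d^3_{0,1}(β=0.9822) × two z-phases.
c=cos(0.9822/2)=0.881815, s=sin(0.9822/2)=0.471596; N=√[6·6·24·2]=41.569219
The bounds max(0,m−m')=1 and min(l+m,l−m')=3 give 3 terms
  k=1: (−1)^0·41.5692/(12)·0.8818^5·0.4716^1 = +0.871059
  k=2: (−1)^1·41.5692/(4)·0.8818^3·0.4716^3 = -0.747403
  k=3: (−1)^2·41.5692/(12)·0.8818^1·0.4716^5 = +0.071256
d^3_{0,1}(0.9822) = +0.871059 -0.747403 +0.071256 = +0.194912
|D^3_{0,1}|² = |d^3_{0,1}(β)|² = (+0.194912)² = 0.037991 (the z-rotation phases have unit modulus)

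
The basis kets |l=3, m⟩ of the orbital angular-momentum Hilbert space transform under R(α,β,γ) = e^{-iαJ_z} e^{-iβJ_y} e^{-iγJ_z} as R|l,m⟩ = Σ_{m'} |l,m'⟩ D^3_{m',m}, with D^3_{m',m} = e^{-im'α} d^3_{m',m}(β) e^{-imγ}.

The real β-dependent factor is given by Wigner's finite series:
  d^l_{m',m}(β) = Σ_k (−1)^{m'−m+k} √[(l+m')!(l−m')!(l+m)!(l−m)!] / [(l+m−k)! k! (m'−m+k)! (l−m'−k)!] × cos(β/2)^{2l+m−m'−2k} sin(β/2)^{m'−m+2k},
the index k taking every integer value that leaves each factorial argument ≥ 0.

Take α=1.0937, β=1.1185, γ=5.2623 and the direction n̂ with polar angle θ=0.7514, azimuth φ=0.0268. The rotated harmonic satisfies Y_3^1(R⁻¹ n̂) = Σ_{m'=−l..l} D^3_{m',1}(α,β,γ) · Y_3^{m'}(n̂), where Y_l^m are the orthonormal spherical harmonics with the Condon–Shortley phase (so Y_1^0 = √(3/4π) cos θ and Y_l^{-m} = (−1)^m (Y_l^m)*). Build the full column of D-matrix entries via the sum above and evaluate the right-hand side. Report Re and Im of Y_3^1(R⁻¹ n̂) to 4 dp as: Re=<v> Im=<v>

Re=-0.0699 Im=0.2172

Need the full column D^3_{m',1} for m'=−3..3 at α=1.0937, β=1.1185, γ=5.2623.
cos(β/2)=0.847653, sin(β/2)=0.530551
d^3_{-3,1}: single k=4 term ⇒ +0.220490;  D = -0.087971-0.202181i
d^3_{-2,1}: k∈[3..4] ⇒ +0.575261 -0.112681 = +0.462580;  D = -0.461552-0.030828i
d^3_{-1,1}: k∈[2..4] ⇒ +0.871922 -0.455443 +0.022303 = +0.438783;  D = -0.227018+0.375490i
d^3_{0,1}: k∈[1..3] ⇒ +0.804283 -0.945251 +0.123436 = -0.017532;  D = -0.009162-0.014947i
d^3_{1,1}: k∈[0..2] ⇒ +0.370945 -1.162563 +0.341582 = -0.450036;  D = -0.448844+0.032740i
d^3_{2,1}: k∈[0..1] ⇒ -0.734206 +0.575261 = -0.158945;  D = -0.062522+0.146132i
d^3_{3,1}: single k=0 term ⇒ +0.562823;  D = -0.358006-0.434284i
Y_3^{m'}(θ=0.7514,φ=0.0268) and Σ D·Y over m':
  (-0.0880-0.2022i)·(+0.1323-0.0107i)  (-0.4616-0.0308i)·(+0.3475-0.0186i)  (-0.2270+0.3755i)·(+0.3683-0.0099i)  (-0.0092-0.0149i)·(-0.0900+0.0000i)  (-0.4488+0.0327i)·(-0.3683-0.0099i)  (-0.0625+0.1461i)·(+0.3475+0.0186i)  (-0.3580-0.4343i)·(-0.1323-0.0107i)
Y_3^1(R⁻¹ n̂) = -0.069940+0.217219i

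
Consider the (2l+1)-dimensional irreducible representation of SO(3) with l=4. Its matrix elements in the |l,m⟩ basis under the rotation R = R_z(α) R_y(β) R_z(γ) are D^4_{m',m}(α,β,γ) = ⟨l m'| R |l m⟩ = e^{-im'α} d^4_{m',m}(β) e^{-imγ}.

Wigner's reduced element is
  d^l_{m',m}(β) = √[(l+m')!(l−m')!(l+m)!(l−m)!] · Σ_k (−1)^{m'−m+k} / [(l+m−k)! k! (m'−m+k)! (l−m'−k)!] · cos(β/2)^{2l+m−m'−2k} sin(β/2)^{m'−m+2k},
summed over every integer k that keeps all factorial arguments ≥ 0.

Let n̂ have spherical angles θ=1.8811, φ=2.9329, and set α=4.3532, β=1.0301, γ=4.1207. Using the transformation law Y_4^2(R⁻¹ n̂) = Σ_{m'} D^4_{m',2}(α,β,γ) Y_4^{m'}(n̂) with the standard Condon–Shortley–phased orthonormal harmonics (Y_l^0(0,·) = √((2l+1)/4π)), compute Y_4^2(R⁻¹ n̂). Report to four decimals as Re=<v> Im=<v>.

Re=0.0969 Im=-0.3168

Need the full column D^4_{m',2} for m'=−4..4 at α=4.3532, β=1.0301, γ=4.1207.
cos(β/2)=0.870268, sin(β/2)=0.492578
d^4_{-4,2}: single k=6 term ⇒ +0.057245;  D = -0.055417+0.014350i
d^4_{-3,2}: k∈[5..6] ⇒ +0.214546 -0.022911 = +0.191635;  D = +0.020239-0.190564i
d^4_{-2,2}: k∈[4..6] ⇒ +0.506530 -0.129819 +0.003466 = +0.380176;  D = +0.339810+0.170480i
d^4_{-1,2}: k∈[3..5] ⇒ +0.843735 -0.405454 +0.025979 = +0.464260;  D = -0.340765+0.315303i
d^4_{0,2}: k∈[2..4] ⇒ +0.999978 -0.854287 +0.102631 = +0.248322;  D = -0.093816-0.229919i
d^4_{1,2}: k∈[1..3] ⇒ +0.790102 -1.265603 +0.270303 = -0.205198;  D = -0.205117+0.005792i
d^4_{2,2}: k∈[0..2] ⇒ +0.329022 -1.264883 +0.506530 = -0.429332;  D = +0.139512-0.406032i
d^4_{3,2}: k∈[0..1] ⇒ -0.696804 +0.669694 = -0.027110;  D = +0.020906+0.017260i
d^4_{4,2}: single k=0 term ⇒ +0.557761;  D = +0.483631-0.277846i
Y_4^{m'}(θ=1.8811,φ=2.9329) and Σ D·Y over m':
  (-0.0554+0.0143i)·(+0.2443+0.2697i)  (+0.0202-0.1906i)·(+0.2674+0.1934i)  (+0.3398+0.1705i)·(-0.0963-0.0427i)  (-0.3408+0.3153i)·(-0.3159-0.0669i)  (-0.0938-0.2299i)·(+0.0536+0.0000i)  (-0.2051+0.0058i)·(+0.3159-0.0669i)  (+0.1395-0.4060i)·(-0.0963+0.0427i)  (+0.0209+0.0173i)·(-0.2674+0.1934i)  (+0.4836-0.2778i)·(+0.2443-0.2697i)
Y_4^2(R⁻¹ n̂) = +0.096894-0.316805i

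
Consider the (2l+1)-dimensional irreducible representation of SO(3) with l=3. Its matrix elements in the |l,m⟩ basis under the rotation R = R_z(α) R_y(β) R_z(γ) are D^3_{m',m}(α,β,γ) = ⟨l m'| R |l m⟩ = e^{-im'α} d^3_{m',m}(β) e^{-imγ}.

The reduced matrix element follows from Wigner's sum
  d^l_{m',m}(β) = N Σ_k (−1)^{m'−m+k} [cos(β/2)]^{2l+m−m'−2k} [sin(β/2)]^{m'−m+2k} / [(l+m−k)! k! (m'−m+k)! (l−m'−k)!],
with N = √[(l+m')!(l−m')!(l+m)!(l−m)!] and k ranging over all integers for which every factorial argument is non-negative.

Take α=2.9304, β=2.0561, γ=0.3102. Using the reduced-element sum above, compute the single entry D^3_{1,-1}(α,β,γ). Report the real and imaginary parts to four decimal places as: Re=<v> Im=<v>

Re=0.3816 Im=0.2192

First d^3_{1,-1}(β=2.0561), then the phase factors e^{-i(1)α} and e^{-i(-1)γ}:
Half-angle: c=0.516490, s=0.856293. N=√(24·2·2·24)=48.000000
The bounds max(0,m−m')=0 and min(l+m,l−m')=2 give 3 terms
  k=0: (−1)^2·48.0000/(8)·0.5165^4·0.8563^2 = +0.313071
  k=1: (−1)^3·48.0000/(6)·0.5165^2·0.8563^4 = -1.147370
  k=2: (−1)^4·48.0000/(48)·0.5165^0·0.8563^6 = +0.394217
d^3_{1,-1}(2.0561) = +0.313071 -1.147370 +0.394217 = -0.440082
D = (-0.977782-0.209626i)·(-0.440082)·(+0.952273+0.305249i) = +0.381607+0.219200i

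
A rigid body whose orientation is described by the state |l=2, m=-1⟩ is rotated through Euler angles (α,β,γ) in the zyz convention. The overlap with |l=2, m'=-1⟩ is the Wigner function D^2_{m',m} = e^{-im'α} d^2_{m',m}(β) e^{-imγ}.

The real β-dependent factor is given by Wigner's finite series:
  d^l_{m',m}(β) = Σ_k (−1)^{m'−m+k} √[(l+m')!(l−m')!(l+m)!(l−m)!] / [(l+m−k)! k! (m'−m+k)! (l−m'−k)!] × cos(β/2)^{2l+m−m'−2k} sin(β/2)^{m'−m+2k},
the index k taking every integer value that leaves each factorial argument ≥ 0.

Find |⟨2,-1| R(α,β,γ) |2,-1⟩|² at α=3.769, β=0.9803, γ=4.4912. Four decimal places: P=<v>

Split into d^2_{-1,-1}(β=0.9803) × two z-phases.
With c≡cos(β/2)=0.882262 and s≡sin(β/2)=0.470758, N=[1·6·1·6]^{1/2}=6.000000
k∈{0,1} keeps every argument non-negative
  k=0: (−1)^0·6.0000/(6)·0.8823^4·0.4708^0 = +0.605886
  k=1: (−1)^1·6.0000/(2)·0.8823^2·0.4708^2 = -0.517503
d^2_{-1,-1}(0.9803) = +0.605886 -0.517503 = +0.088383
|D^2_{-1,-1}|² = |d^2_{-1,-1}(β)|² = (+0.088383)² = 0.007812 (the z-rotation phases have unit modulus)

P=0.0078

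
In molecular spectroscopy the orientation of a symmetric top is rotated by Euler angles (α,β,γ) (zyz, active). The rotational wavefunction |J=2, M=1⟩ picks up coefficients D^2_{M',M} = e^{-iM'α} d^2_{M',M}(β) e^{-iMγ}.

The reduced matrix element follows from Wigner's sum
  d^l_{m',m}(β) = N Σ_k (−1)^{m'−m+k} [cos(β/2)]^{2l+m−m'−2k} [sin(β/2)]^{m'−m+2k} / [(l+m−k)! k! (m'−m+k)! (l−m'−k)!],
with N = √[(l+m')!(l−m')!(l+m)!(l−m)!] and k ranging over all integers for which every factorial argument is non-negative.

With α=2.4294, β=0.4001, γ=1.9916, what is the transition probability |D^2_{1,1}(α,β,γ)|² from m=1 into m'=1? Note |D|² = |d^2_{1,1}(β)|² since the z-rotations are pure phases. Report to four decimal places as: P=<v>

P=0.6541

Split into d^2_{1,1}(β=0.4001) × two z-phases.
c=cos(0.4001/2)=0.980057, s=sin(0.4001/2)=0.198718; N=√[6·1·6·1]=6.000000
The bounds max(0,m−m')=0 and min(l+m,l−m')=1 give 2 terms
  k=0: (−1)^0·6.0000/(6)·0.9801^4·0.1987^0 = +0.922581
  k=1: (−1)^1·6.0000/(2)·0.9801^2·0.1987^2 = -0.113789
d^2_{1,1}(0.4001) = +0.922581 -0.113789 = +0.808793
|D^2_{1,1}|² = |d^2_{1,1}(β)|² = (+0.808793)² = 0.654146 (the z-rotation phases have unit modulus)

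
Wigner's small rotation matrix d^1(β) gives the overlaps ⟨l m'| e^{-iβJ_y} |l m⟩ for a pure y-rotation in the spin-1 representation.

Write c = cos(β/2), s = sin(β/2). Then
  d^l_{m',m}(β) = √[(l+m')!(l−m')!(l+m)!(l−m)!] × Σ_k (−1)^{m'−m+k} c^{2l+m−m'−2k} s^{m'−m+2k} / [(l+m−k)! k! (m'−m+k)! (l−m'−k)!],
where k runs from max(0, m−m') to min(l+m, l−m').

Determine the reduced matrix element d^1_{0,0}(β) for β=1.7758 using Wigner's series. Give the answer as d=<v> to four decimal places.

d=-0.2036

d^1_{0,0}(β=1.7758) via Wigner's sum:
With c≡cos(β/2)=0.631042 and s≡sin(β/2)=0.775748, N=[1·1·1·1]^{1/2}=1.000000
k: max(0,(0)−(0))=0 … min(1+(0),1−(0))=1
  k=0: (−1)^0·1.0000/(1)·0.6310^2·0.7757^0 = +0.398215
  k=1: (−1)^1·1.0000/(1)·0.6310^0·0.7757^2 = -0.601785
d^1_{0,0}(1.7758) = +0.398215 -0.601785 = -0.203571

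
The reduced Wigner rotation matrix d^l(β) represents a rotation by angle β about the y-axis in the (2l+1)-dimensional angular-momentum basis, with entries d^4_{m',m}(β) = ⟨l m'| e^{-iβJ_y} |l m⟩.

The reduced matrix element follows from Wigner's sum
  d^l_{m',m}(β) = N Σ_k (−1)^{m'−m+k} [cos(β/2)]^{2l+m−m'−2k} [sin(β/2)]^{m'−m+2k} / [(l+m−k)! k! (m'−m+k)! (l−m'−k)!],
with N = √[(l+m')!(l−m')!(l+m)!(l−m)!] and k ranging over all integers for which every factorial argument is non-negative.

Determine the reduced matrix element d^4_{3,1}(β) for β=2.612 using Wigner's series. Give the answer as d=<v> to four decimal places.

d^4_{3,1}(β=2.612) via Wigner's sum:
Half-angle: c=0.261713, s=0.965146. N=√(5040·1·120·6)=1904.940944
The bounds max(0,m−m')=0 and min(l+m,l−m')=1 give 2 terms
  k=0: (−1)^2·1904.9409/(240)·0.2617^6·0.9651^2 = +0.002376
  k=1: (−1)^3·1904.9409/(144)·0.2617^4·0.9651^4 = -0.053851
d^4_{3,1}(2.612) = +0.002376 -0.053851 = -0.051475

d=-0.0515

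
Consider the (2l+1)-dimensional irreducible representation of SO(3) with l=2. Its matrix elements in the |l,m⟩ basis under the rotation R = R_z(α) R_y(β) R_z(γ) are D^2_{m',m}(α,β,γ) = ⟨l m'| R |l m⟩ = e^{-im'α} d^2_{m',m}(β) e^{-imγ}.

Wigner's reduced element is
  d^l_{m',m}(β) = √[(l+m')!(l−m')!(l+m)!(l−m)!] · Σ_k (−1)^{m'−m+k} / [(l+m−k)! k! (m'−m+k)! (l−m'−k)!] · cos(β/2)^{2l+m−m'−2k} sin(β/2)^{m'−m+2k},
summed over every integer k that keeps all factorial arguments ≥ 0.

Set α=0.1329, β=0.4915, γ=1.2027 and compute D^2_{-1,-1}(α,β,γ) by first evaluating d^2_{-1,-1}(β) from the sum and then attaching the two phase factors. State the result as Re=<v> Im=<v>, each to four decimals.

Re=0.1673 Im=0.6983

First d^2_{-1,-1}(β=0.4915), then the phase factors e^{-i(-1)α} and e^{-i(-1)γ}:
c=cos(0.4915/2)=0.969955, s=sin(0.4915/2)=0.243284; N=√[1·6·1·6]=6.000000
Admissible k: 0..1 (factorial args all ≥0)
  k=0: (−1)^0·6.0000/(6)·0.9700^4·0.2433^0 = +0.885129
  k=1: (−1)^1·6.0000/(2)·0.9700^2·0.2433^2 = -0.167052
d^2_{-1,-1}(0.4915) = +0.885129 -0.167052 = +0.718077
Phases: e^{-i·(-1)·0.1329}=+0.991182+0.132509i, e^{-i·(-1)·1.2027}=+0.359840+0.933014i ⇒ D=+0.167336+0.698308i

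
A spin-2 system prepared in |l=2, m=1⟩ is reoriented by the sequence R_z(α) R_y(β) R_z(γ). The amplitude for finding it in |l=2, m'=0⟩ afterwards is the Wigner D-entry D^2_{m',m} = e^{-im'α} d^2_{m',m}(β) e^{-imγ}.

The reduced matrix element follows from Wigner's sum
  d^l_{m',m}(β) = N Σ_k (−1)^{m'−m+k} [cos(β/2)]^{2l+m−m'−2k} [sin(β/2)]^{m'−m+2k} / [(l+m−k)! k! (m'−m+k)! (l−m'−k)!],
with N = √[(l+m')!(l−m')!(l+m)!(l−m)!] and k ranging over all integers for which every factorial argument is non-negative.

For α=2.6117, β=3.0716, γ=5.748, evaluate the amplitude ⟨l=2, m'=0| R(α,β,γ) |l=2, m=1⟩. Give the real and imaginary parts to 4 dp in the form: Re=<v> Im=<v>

Re=-0.0735 Im=-0.0436

Split into d^2_{0,1}(β=3.0716) × two z-phases.
Half-angle: c=0.034989, s=0.999388. N=√(2·2·6·1)=4.898979
k: max(0,(1)−(0))=1 … min(2+(1),2−(0))=2
  k=1: (−1)^0·4.8990/(2)·0.0350^3·0.9994^1 = +0.000105
  k=2: (−1)^1·4.8990/(2)·0.0350^1·0.9994^3 = -0.085548
d^2_{0,1}(3.0716) = +0.000105 -0.085548 = -0.085443
Phases: e^{-i·(0)·2.6117}=+1.000000+0.000000i, e^{-i·(1)·5.748}=+0.860174+0.510000i ⇒ D=-0.073496-0.043576i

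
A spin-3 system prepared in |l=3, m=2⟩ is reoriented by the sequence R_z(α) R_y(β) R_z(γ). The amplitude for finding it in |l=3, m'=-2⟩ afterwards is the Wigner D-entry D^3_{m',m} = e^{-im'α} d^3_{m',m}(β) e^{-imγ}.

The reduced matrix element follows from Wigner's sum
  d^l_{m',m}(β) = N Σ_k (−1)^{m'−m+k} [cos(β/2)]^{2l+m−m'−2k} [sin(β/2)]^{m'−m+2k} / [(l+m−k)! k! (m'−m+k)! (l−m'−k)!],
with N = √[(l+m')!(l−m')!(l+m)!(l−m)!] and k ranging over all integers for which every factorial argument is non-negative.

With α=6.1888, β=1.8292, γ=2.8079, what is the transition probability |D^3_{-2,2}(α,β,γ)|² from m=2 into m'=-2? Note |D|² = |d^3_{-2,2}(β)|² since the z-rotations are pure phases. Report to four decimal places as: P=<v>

D^3_{-2,2}(6.1888,1.8292,2.8079) = e^{-i·-2·6.1888}·d^3_{-2,2}(1.8292)·e^{-i·2·2.8079}. Compute d first:
With c≡cos(β/2)=0.610108 and s≡sin(β/2)=0.792319, N=[1·120·120·1]^{1/2}=120.000000
The bounds max(0,m−m')=4 and min(l+m,l−m')=5 give 2 terms
  k=4: (−1)^0·120.0000/(24)·0.6101^2·0.7923^4 = +0.733470
  k=5: (−1)^1·120.0000/(120)·0.6101^0·0.7923^6 = -0.247400
d^3_{-2,2}(1.8292) = +0.733470 -0.247400 = +0.486070
|D^3_{-2,2}|² = |d^3_{-2,2}(β)|² = (+0.486070)² = 0.236264 (the z-rotation phases have unit modulus)

P=0.2363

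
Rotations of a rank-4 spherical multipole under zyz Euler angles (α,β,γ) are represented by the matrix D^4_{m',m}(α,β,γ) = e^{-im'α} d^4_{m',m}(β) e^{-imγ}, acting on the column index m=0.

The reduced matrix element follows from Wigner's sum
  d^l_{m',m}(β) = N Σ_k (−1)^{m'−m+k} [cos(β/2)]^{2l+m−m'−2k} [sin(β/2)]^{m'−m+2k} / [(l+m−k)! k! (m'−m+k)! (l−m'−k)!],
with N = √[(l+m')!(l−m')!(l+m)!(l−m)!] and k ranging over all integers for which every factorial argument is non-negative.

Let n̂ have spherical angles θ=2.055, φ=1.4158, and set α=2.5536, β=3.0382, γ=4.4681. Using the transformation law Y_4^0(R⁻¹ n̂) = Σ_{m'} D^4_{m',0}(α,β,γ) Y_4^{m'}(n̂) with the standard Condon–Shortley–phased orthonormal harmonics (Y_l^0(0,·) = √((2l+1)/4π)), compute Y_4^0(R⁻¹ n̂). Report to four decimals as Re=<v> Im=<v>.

Re=-0.2464 Im=0.0000

Need the full column D^4_{m',0} for m'=−4..4 at α=2.5536, β=3.0382, γ=4.4681.
cos(β/2)=0.051673, sin(β/2)=0.998664
d^4_{-4,0}: single k=4 term ⇒ +0.000059;  D = -0.000042-0.000042i
d^4_{-3,0}: k∈[3..4] ⇒ +0.000004 -0.001622 = -0.001617;  D = -0.000310-0.001587i
d^4_{-2,0}: k∈[2..4] ⇒ +0.000000 -0.000179 +0.025129 = +0.024949;  D = +0.009596-0.023030i
d^4_{-1,0}: k∈[1..4] ⇒ +0.000000 -0.000010 +0.003678 -0.228938 = -0.225270;  D = +0.187437-0.124955i
d^4_{0,0}: k∈[0..4] ⇒ +0.000000 -0.000000 +0.000255 -0.042381 +0.989362 = +0.947236;  D = +0.947236+0.000000i
d^4_{1,0}: k∈[0..3] ⇒ -0.000000 +0.000010 -0.003678 +0.228938 = +0.225270;  D = -0.187437-0.124955i
d^4_{2,0}: k∈[0..2] ⇒ +0.000000 -0.000179 +0.025129 = +0.024949;  D = +0.009596+0.023030i
d^4_{3,0}: k∈[0..1] ⇒ -0.000004 +0.001622 = +0.001617;  D = +0.000310-0.001587i
d^4_{4,0}: single k=0 term ⇒ +0.000059;  D = -0.000042+0.000042i
Y_4^{m'}(θ=2.055,φ=1.4158) and Σ D·Y over m':
  (-0.0000-0.0000i)·(+0.2210+0.1578i)  (-0.0003-0.0016i)·(+0.1811-0.3610i)  (+0.0096-0.0230i)·(-0.1290-0.0413i)  (+0.1874-0.1250i)·(+0.0446-0.2856i)  (+0.9472+0.0000i)·(-0.1965+0.0000i)  (-0.1874-0.1250i)·(-0.0446-0.2856i)  (+0.0096+0.0230i)·(-0.1290+0.0413i)  (+0.0003-0.0016i)·(-0.1811-0.3610i)  (-0.0000+0.0000i)·(+0.2210-0.1578i)
Y_4^0(R⁻¹ n̂) = -0.246404-0.000000i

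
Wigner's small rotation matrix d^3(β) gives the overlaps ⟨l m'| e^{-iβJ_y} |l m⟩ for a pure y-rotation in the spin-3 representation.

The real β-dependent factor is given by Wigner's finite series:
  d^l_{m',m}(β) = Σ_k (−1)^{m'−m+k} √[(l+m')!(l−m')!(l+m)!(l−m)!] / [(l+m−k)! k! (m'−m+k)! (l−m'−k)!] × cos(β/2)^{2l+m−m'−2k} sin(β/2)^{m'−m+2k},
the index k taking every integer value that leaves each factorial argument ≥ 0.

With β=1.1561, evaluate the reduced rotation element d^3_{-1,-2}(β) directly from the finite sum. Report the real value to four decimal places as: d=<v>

d=-0.1059

d^3_{-1,-2}(β=1.1561) via Wigner's sum:
c=cos(1.1561/2)=0.837530, s=sin(1.1561/2)=0.546392; N=√[2·24·1·120]=75.894664
k: max(0,(-2)−(-1))=0 … min(3+(-2),3−(-1))=1
  k=0: (−1)^1·75.8947/(24)·0.8375^5·0.5464^1 = -0.712041
  k=1: (−1)^2·75.8947/(12)·0.8375^3·0.5464^3 = +0.606098
d^3_{-1,-2}(1.1561) = -0.712041 +0.606098 = -0.105943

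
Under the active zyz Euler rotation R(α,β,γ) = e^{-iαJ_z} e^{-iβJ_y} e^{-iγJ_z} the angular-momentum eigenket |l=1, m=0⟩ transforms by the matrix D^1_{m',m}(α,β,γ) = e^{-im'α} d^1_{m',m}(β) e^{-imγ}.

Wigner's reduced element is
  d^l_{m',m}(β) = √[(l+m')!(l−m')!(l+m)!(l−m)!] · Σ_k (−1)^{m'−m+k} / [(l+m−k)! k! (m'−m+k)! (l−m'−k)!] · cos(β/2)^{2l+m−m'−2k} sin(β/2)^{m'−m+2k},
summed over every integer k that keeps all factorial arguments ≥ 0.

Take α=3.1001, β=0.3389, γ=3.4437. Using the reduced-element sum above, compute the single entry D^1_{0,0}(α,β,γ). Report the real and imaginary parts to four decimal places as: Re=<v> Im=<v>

First d^1_{0,0}(β=0.3389), then the phase factors e^{-i(0)α} and e^{-i(0)γ}:
c=cos(0.3389/2)=0.985678, s=sin(0.3389/2)=0.168640; N=√[1·1·1·1]=1.000000
k: max(0,(0)−(0))=0 … min(1+(0),1−(0))=1
  k=0: (−1)^0·1.0000/(1)·0.9857^2·0.1686^0 = +0.971560
  k=1: (−1)^1·1.0000/(1)·0.9857^0·0.1686^2 = -0.028440
d^1_{0,0}(0.3389) = +0.971560 -0.028440 = +0.943121
Attach z-rotation phases: D = e^{-i(0)(3.1001)}·(+0.943121)·e^{-i(0)(3.4437)} = +0.943121+0.000000i

Re=0.9431 Im=0.0000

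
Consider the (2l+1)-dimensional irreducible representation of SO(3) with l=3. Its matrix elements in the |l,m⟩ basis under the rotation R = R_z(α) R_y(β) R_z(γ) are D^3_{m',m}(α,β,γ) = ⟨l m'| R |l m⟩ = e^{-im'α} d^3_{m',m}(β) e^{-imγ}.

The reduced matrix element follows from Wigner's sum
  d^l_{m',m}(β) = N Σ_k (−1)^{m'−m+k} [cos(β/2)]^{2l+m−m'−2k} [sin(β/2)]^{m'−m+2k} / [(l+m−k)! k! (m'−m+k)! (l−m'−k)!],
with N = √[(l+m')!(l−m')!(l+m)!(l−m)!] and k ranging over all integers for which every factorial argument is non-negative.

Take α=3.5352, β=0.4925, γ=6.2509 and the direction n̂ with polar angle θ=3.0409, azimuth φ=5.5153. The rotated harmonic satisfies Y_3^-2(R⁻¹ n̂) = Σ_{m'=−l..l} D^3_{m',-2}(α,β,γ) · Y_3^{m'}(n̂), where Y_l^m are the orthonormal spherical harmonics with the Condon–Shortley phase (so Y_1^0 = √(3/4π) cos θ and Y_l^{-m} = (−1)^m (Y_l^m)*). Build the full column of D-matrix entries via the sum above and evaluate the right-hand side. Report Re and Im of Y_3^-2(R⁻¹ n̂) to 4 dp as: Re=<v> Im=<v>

Re=-0.1605 Im=0.0840

Need the full column D^3_{m',-2} for m'=−3..3 at α=3.5352, β=0.4925, γ=6.2509.
cos(β/2)=0.969833, sin(β/2)=0.243769
d^3_{-3,-2}: single k=1 term ⇒ +0.512318;  D = -0.224935-0.460297i
d^3_{-2,-2}: k∈[0..1] ⇒ +0.832114 -0.262854 = +0.569260;  D = +0.426979+0.376491i
d^3_{-1,-2}: k∈[0..1] ⇒ -0.661399 +0.083571 = -0.577828;  D = +0.546830+0.186715i
d^3_{0,-2}: k∈[0..1] ⇒ +0.287942 -0.018191 = +0.269751;  D = +0.269189-0.017406i
d^3_{1,-2}: k∈[0..1] ⇒ -0.083571 +0.002640 = -0.080931;  D = +0.072584-0.035797i
d^3_{2,-2}: k∈[0..1] ⇒ +0.016606 -0.000210 = +0.016397;  D = +0.010799-0.012338i
d^3_{3,-2}: single k=0 term ⇒ -0.002045;  D = +0.000654-0.001938i
Y_3^{m'}(θ=3.0409,φ=5.5153) and Σ D·Y over m':
  (-0.2249-0.4603i)·(-0.0003+0.0003i)  (+0.4270+0.3765i)·(-0.0004-0.0103i)  (+0.5468+0.1867i)·(+0.0923+0.0891i)  (+0.2692-0.0174i)·(-0.7238+0.0000i)  (+0.0726-0.0358i)·(-0.0923+0.0891i)  (+0.0108-0.0123i)·(-0.0004+0.0103i)  (+0.0007-0.0019i)·(+0.0003+0.0003i)
Y_3^-2(R⁻¹ n̂) = -0.160475+0.083996i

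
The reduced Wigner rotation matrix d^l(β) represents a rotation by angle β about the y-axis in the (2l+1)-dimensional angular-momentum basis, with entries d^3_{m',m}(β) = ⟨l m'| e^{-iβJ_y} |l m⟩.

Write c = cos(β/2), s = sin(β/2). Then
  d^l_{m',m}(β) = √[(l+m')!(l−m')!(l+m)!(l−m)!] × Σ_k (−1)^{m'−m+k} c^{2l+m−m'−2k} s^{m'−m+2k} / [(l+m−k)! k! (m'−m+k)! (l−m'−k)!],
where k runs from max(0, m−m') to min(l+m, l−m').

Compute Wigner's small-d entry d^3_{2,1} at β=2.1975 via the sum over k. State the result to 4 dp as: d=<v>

d=0.3653

d^3_{2,1}(β=2.1975) via Wigner's sum:
With c≡cos(β/2)=0.454710 and s≡sin(β/2)=0.890640, N=[120·1·24·2]^{1/2}=75.894664
k: max(0,(1)−(2))=0 … min(3+(1),3−(2))=1
  k=0: (−1)^1·75.8947/(24)·0.4547^5·0.8906^1 = -0.054749
  k=1: (−1)^2·75.8947/(12)·0.4547^3·0.8906^3 = +0.420087
d^3_{2,1}(2.1975) = -0.054749 +0.420087 = +0.365338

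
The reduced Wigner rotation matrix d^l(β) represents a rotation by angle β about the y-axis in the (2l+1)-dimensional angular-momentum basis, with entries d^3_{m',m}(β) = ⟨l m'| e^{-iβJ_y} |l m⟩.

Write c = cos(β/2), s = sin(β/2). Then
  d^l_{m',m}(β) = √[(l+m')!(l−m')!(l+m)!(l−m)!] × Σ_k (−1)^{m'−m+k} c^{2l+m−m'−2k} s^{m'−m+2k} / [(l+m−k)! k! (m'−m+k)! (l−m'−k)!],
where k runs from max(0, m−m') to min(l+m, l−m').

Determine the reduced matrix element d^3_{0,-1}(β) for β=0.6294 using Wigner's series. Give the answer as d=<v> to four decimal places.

d^3_{0,-1}(β=0.6294) via Wigner's sum:
Half-angle: c=0.950889, s=0.309531. N=√(6·6·2·24)=41.569219
Admissible k: 0..2 (factorial args all ≥0)
  k=0: (−1)^1·41.5692/(12)·0.9509^5·0.3095^1 = -0.833575
  k=1: (−1)^2·41.5692/(4)·0.9509^3·0.3095^3 = +0.264981
  k=2: (−1)^3·41.5692/(12)·0.9509^1·0.3095^5 = -0.009359
d^3_{0,-1}(0.6294) = -0.833575 +0.264981 -0.009359 = -0.577953

d=-0.5780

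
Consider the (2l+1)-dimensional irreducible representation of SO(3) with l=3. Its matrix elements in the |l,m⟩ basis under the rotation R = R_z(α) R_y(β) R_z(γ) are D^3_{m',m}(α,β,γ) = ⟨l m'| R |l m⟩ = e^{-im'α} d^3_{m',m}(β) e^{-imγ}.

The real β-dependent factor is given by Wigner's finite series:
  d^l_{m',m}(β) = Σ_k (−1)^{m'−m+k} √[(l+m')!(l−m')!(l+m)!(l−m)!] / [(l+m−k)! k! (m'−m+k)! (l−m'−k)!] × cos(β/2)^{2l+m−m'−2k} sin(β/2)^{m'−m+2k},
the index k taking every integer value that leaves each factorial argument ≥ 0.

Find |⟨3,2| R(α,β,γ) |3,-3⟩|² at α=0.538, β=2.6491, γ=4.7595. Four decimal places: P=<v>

P=0.2625

D^3_{2,-3}(0.538,2.6491,4.7595) = e^{-i·2·0.538}·d^3_{2,-3}(2.6491)·e^{-i·-3·4.7595}. Compute d first:
c=cos(2.6491/2)=0.243765, s=sin(2.6491/2)=0.969834; N=√[120·1·1·720]=293.938769
k: max(0,(-3)−(2))=0 … min(3+(-3),3−(2))=0
  k=0: (−1)^5·293.9388/(120)·0.2438^1·0.9698^5 = -0.512313
d^3_{2,-3}(2.6491) = -0.512313
|D^3_{2,-3}|² = |d^3_{2,-3}(β)|² = (-0.512313)² = 0.262464 (the z-rotation phases have unit modulus)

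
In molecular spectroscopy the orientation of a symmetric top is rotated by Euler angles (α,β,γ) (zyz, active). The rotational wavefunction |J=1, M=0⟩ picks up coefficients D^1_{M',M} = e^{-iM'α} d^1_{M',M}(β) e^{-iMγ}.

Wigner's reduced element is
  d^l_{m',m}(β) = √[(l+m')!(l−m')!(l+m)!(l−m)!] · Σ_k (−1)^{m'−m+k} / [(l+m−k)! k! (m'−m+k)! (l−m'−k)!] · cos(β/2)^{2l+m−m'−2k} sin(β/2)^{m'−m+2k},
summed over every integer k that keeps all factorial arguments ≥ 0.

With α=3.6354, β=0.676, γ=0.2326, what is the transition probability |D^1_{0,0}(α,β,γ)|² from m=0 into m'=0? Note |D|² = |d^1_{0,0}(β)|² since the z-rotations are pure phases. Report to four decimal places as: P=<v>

First d^1_{0,0}(β=0.676), then the phase factors e^{-i(0)α} and e^{-i(0)γ}:
Half-angle: c=0.943420, s=0.331601. N=√(1·1·1·1)=1.000000
The bounds max(0,m−m')=0 and min(l+m,l−m')=1 give 2 terms
  k=0: (−1)^0·1.0000/(1)·0.9434^2·0.3316^0 = +0.890041
  k=1: (−1)^1·1.0000/(1)·0.9434^0·0.3316^2 = -0.109959
d^1_{0,0}(0.676) = +0.890041 -0.109959 = +0.780082
|D^1_{0,0}|² = |d^1_{0,0}(β)|² = (+0.780082)² = 0.608527 (the z-rotation phases have unit modulus)

P=0.6085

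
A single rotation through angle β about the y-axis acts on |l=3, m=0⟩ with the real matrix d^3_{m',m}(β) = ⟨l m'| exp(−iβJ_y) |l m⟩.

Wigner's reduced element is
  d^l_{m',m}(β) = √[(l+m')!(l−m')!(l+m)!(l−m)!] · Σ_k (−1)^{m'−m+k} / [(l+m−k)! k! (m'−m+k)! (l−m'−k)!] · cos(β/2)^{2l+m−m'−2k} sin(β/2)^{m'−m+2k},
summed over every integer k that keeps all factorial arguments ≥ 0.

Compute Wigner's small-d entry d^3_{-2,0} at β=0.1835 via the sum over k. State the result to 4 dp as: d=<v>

d^3_{-2,0}(β=0.1835) via Wigner's sum:
c=cos(0.1835/2)=0.995794, s=sin(0.1835/2)=0.091621; N=√[1·120·6·6]=65.726707
Admissible k: 2..3 (factorial args all ≥0)
  k=2: (−1)^0·65.7267/(12)·0.9958^4·0.0916^2 = +0.045210
  k=3: (−1)^1·65.7267/(12)·0.9958^2·0.0916^4 = -0.000383
d^3_{-2,0}(0.1835) = +0.045210 -0.000383 = +0.044827

d=0.0448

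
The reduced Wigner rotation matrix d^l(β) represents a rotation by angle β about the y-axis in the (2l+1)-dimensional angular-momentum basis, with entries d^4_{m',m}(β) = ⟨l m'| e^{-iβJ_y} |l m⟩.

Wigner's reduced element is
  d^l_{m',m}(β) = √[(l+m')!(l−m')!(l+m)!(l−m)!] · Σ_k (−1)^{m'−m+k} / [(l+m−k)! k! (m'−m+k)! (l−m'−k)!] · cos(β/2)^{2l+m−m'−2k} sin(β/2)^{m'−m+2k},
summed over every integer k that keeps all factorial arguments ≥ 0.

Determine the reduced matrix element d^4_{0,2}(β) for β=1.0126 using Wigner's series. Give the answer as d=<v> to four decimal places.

d^4_{0,2}(β=1.0126) via Wigner's sum:
c=cos(1.0126/2)=0.874545, s=sin(1.0126/2)=0.484945; N=√[24·24·720·2]=910.735966
k∈{2,3,4} keeps every argument non-negative
  k=2: (−1)^0·910.7360/(96)·0.8745^6·0.4849^2 = +0.998155
  k=3: (−1)^1·910.7360/(36)·0.8745^4·0.4849^4 = -0.818441
  k=4: (−1)^2·910.7360/(96)·0.8745^2·0.4849^6 = +0.094371
d^4_{0,2}(1.0126) = +0.998155 -0.818441 +0.094371 = +0.274086

d=0.2741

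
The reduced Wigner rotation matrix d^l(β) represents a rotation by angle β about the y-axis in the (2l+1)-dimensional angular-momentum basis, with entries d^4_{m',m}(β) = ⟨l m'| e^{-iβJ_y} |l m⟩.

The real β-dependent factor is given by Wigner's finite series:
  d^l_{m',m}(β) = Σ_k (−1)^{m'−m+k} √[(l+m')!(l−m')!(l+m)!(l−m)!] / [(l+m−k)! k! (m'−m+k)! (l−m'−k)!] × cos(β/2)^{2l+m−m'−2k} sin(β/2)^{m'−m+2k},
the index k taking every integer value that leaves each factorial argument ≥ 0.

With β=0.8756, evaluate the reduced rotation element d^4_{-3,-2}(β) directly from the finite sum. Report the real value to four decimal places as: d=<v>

d=0.2717

d^4_{-3,-2}(β=0.8756) via Wigner's sum:
Half-angle: c=0.905687, s=0.423948. N=√(1·5040·2·720)=2693.993318
The bounds max(0,m−m')=1 and min(l+m,l−m')=2 give 2 terms
  k=1: (−1)^0·2693.9933/(720)·0.9057^7·0.4239^1 = +0.792907
  k=2: (−1)^1·2693.9933/(240)·0.9057^5·0.4239^3 = -0.521210
d^4_{-3,-2}(0.8756) = +0.792907 -0.521210 = +0.271697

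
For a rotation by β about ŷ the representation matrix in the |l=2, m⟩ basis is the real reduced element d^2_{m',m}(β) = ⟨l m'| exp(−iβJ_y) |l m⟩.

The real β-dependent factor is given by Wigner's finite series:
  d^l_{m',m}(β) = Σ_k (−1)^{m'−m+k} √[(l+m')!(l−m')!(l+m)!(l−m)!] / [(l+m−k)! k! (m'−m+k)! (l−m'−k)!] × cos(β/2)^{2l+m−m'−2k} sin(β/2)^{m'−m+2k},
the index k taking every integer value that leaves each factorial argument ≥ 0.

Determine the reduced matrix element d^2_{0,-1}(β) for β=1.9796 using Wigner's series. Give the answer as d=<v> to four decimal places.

d=0.4467

d^2_{0,-1}(β=1.9796) via Wigner's sum:
With c≡cos(β/2)=0.548857 and s≡sin(β/2)=0.835916, N=[2·2·1·6]^{1/2}=4.898979
k∈{0,1} keeps every argument non-negative
  k=0: (−1)^1·4.8990/(2)·0.5489^3·0.8359^1 = -0.338545
  k=1: (−1)^2·4.8990/(2)·0.5489^1·0.8359^3 = +0.785277
d^2_{0,-1}(1.9796) = -0.338545 +0.785277 = +0.446733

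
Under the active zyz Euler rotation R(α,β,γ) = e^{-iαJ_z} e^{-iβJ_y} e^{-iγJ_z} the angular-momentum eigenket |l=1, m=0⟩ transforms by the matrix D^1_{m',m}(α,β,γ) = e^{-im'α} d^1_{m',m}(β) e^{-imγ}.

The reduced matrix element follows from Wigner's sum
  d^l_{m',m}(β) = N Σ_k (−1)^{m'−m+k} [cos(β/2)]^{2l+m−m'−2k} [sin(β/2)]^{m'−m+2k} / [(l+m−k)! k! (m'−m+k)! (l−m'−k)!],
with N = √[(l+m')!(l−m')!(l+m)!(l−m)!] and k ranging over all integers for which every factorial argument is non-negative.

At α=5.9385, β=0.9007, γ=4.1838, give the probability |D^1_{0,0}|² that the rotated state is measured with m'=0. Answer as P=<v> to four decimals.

P=0.3857

Split into d^1_{0,0}(β=0.9007) × two z-phases.
Half-angle: c=0.900295, s=0.435281. N=√(1·1·1·1)=1.000000
k: max(0,(0)−(0))=0 … min(1+(0),1−(0))=1
  k=0: (−1)^0·1.0000/(1)·0.9003^2·0.4353^0 = +0.810531
  k=1: (−1)^1·1.0000/(1)·0.9003^0·0.4353^2 = -0.189469
d^1_{0,0}(0.9007) = +0.810531 -0.189469 = +0.621061
|D^1_{0,0}|² = |d^1_{0,0}(β)|² = (+0.621061)² = 0.385717 (the z-rotation phases have unit modulus)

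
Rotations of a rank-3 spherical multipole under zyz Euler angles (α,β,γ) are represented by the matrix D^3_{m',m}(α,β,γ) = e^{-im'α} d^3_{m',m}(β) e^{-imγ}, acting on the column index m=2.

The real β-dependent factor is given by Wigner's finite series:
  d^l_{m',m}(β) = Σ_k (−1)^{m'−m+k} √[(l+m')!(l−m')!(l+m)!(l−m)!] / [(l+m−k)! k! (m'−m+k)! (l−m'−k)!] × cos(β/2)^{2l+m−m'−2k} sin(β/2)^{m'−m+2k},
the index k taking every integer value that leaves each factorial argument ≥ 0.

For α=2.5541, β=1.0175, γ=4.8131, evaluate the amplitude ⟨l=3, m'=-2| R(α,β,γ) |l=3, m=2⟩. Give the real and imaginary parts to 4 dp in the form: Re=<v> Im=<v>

Re=-0.0389 Im=0.1975

First d^3_{-2,2}(β=1.0175), then the phase factors e^{-i(-2)α} and e^{-i(2)γ}:
c=cos(1.0175/2)=0.873354, s=sin(1.0175/2)=0.487086; N=√[1·120·120·1]=120.000000
Admissible k: 4..5 (factorial args all ≥0)
  k=4: (−1)^0·120.0000/(24)·0.8734^2·0.4871^4 = +0.214671
  k=5: (−1)^1·120.0000/(120)·0.8734^0·0.4871^6 = -0.013355
d^3_{-2,2}(1.0175) = +0.214671 -0.013355 = +0.201316
Phases: e^{-i·(-2)·2.5541}=+0.385557-0.922684i, e^{-i·(2)·4.8131}=-0.979783+0.200063i ⇒ D=-0.038888+0.197525i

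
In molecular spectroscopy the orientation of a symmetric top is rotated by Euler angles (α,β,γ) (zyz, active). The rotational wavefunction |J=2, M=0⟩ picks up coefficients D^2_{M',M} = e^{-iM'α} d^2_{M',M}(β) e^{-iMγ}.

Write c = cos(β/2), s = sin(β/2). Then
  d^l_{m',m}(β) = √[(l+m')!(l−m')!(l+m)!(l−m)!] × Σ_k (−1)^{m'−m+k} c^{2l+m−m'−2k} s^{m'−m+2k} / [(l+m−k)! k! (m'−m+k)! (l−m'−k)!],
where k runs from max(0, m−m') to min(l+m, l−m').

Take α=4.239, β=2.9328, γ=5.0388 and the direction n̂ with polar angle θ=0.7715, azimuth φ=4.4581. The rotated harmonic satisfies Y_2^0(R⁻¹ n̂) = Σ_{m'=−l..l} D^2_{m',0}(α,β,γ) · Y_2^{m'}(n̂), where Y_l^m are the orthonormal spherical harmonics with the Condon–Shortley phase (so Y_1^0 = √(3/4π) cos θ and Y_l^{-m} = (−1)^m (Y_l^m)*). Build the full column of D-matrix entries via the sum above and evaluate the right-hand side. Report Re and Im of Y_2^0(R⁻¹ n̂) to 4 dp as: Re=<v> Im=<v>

Need the full column D^2_{m',0} for m'=−2..2 at α=4.239, β=2.9328, γ=5.0388.
cos(β/2)=0.104207, sin(β/2)=0.994556
d^2_{-2,0}: single k=2 term ⇒ +0.026310;  D = -0.015373+0.021352i
d^2_{-1,0}: k∈[1..2] ⇒ +0.002757 -0.251107 = -0.248350;  D = +0.113224+0.221039i
d^2_{0,0}: k∈[0..2] ⇒ +0.000118 -0.042965 +0.978400 = +0.935553;  D = +0.935553+0.000000i
d^2_{1,0}: k∈[0..1] ⇒ -0.002757 +0.251107 = +0.248350;  D = -0.113224+0.221039i
d^2_{2,0}: single k=0 term ⇒ +0.026310;  D = -0.015373-0.021352i
Y_2^{m'}(θ=0.7715,φ=4.4581) and Σ D·Y over m':
  (-0.0154+0.0214i)·(-0.1640-0.0914i)  (+0.1132+0.2210i)·(-0.0971+0.3737i)  (+0.9356+0.0000i)·(+0.1708+0.0000i)  (-0.1132+0.2210i)·(+0.0971+0.3737i)  (-0.0154-0.0214i)·(-0.1640+0.0914i)
Y_2^0(R⁻¹ n̂) = -0.018423+0.000000i

Re=-0.0184 Im=0.0000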